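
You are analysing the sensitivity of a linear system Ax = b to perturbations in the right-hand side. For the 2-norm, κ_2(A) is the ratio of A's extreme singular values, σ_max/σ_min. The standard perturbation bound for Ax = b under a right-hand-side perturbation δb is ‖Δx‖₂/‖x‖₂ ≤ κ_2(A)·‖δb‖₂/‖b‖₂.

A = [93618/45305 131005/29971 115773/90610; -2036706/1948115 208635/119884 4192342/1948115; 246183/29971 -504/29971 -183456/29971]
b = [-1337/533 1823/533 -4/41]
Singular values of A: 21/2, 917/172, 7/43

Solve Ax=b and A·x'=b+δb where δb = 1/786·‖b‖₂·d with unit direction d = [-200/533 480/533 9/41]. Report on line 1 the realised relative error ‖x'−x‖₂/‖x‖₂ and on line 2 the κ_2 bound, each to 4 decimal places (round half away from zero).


0.0013
0.0821

σ_max = 21/2, σ_min = 7/43
condition number: (21/2) ÷ (7/43) = 64.5000
perturbation bound = 64.5000·1/786 = 0.0821
solve Ax = b  →  x = [12.8793 -11.7285 17.3311]
‖b‖₂ = 4.2426 and ‖x‖₂ = 24.5723
with δb = [-0.0020 0.0049 0.0012], A·Δx = δb → ‖Δx‖ = 0.0332
dividing the unrounded norms, ‖Δx‖/‖x‖ = 0.0013
tightness: 0.0013 against a bound of 0.0821 (unrounded ratio ≈ 0.0164)


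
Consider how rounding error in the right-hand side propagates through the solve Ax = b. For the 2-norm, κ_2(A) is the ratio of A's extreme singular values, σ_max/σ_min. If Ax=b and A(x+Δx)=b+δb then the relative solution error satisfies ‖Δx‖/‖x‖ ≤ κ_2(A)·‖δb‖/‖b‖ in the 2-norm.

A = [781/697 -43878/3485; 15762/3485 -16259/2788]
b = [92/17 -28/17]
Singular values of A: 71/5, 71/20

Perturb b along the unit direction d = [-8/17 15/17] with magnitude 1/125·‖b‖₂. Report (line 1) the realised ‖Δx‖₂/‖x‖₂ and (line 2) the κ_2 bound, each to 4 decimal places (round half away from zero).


0.0110
0.0320

largest singular value 71/5, smallest 71/20
κ_2(A) = (71/5) / (71/20) = 4.0000
κ_2(A)·‖δb‖/‖b‖ = 0.0320
solve Ax = b  →  x = [-1.0374 -0.5222]
‖b‖ = 5.6569, ‖x‖ = 1.1614
δb = ε·‖b‖·d = [-0.0213 0.0399]; solving A·Δx = δb gives ‖Δx‖ = 0.0127
realised ‖Δx‖/‖x‖ = 0.0110
so the bound overstates the realised error by a factor of ≈ 2.9155 (computed from the unrounded values)


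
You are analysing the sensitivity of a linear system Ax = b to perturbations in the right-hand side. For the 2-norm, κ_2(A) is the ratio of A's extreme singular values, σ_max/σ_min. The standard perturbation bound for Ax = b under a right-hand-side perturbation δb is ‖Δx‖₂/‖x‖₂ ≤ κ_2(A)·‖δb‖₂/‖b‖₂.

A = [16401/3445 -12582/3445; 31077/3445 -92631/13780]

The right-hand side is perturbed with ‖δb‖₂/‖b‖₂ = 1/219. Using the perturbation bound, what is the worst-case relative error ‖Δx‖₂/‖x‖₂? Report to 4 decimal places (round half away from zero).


form AᵀA = [246954546/2373605 -740824623/9494420; -740824623/9494420 2222681949/37977680] with trace 1234790937/7595536 and determinant 6765201/7595536
λ_max, λ_min = (1234790937/7595536 ± √1524503116786367025/57692167127296)/2 = 2601/16, 2601/474721
κ_2(A) = √(λ_max/λ_min) = √((2601/16) / (2601/474721)) = 172.2500
worst-case relative error ≤ 172.2500 × 1/219 = 0.7865

0.7865


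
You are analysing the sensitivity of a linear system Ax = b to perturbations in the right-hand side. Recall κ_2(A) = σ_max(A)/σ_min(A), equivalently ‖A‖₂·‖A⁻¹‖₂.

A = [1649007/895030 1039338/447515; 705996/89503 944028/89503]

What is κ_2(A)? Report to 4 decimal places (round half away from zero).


163.7250

form AᵀA = [31268446929/476548900 10421735643/119137225; 10421735643/119137225 13896457524/119137225] with trace 3474171081/19061956 and determinant 5904900/4765489
char-poly roots: 729/4 and 32400/4765489
σ_max=√(729/4)=(27/2), σ_min=√(32400/4765489)=(180/2183) → κ = 163.7250


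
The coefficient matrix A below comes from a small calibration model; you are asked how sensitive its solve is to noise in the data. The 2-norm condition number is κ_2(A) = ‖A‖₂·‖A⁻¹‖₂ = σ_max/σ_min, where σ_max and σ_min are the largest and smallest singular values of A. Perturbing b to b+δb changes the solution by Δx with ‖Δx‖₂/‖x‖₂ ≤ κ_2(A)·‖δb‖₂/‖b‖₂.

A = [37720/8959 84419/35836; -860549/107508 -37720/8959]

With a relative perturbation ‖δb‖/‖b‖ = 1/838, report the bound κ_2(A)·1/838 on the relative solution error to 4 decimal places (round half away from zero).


AᵀA = [3271375609/39992976 36343220/833187; 36343220/833187 103430249/4443664]; tr = 7270325/69192, det = 2825761/2214144
λ_max, λ_min = (7270325/69192 ± √3302074099921/299220804)/2 = 1681/16, 1681/138384
so κ_2 = √((1681/16) / (1681/138384)) = 93.0000
bound on ‖Δx‖/‖x‖: κ·ε = 93.0000·1/838 = 0.1110

0.1110


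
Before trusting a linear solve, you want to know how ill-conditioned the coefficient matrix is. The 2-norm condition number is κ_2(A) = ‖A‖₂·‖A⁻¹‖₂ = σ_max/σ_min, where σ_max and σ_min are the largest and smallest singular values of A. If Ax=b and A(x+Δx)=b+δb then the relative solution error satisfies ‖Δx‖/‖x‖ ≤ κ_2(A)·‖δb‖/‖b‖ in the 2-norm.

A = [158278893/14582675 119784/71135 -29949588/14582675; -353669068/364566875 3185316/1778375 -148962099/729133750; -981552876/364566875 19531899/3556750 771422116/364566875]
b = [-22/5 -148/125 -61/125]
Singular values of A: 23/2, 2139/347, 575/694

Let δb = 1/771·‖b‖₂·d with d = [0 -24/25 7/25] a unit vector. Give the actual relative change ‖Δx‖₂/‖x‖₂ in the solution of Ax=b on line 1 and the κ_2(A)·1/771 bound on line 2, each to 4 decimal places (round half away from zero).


largest singular value 23/2, smallest 575/694
condition number: (23/2) ÷ (575/694) = 13.8800
worst-case relative error ≤ 13.8800 × 1/771 = 0.0180
solve Ax = b  →  x = [-0.0965 -0.5815 1.1557]
‖b‖ = 4.5826, ‖x‖ = 1.2973
with δb = [0.0000 -0.0057 0.0017], A·Δx = δb → ‖Δx‖ = 0.0072
realised ‖Δx‖/‖x‖ = 0.0055
realised/bound (from unrounded values) ≈ 0.3072

0.0055
0.0180


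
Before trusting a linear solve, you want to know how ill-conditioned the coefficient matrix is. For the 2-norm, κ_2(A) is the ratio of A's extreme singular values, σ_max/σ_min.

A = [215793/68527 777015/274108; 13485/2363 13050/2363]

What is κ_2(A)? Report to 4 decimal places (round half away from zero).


AᵀA = [690306066/16248961 2628611055/64995844; 2628611055/64995844 10018487025/259983376]; tr = 25045641/309136, det = 455625/309136
solving λ² − 25045641/309136·λ + 455625/309136 = 0 gives λ = 81, 5625/309136
σ_max=√81=9, σ_min=√(5625/309136)=(75/556) → κ = 66.7200

66.7200


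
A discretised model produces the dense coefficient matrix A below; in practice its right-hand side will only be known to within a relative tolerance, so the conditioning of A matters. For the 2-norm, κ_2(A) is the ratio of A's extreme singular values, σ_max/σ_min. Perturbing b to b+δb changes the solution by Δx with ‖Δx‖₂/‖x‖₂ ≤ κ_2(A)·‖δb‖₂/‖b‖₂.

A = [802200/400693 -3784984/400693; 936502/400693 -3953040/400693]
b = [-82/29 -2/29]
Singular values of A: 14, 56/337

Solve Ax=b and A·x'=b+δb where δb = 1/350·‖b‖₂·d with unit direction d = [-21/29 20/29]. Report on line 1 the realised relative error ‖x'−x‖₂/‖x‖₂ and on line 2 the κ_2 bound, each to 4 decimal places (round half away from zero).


0.0040
0.2407

σ_max = 14, σ_min = 56/337
κ_2(A) = 14 / (56/337) = 84.2500
κ_2(A)·‖δb‖/‖b‖ = 0.2407
solve Ax = b  →  x = [11.7108 2.7814]
2-norm of b is 2.8284; of x, 12.0366
δb = ε·‖b‖·d = [-0.0059 0.0056]; solving A·Δx = δb gives ‖Δx‖ = 0.0486
realised ‖Δx‖/‖x‖ = 0.0040
realised/bound (from unrounded values) ≈ 0.0168


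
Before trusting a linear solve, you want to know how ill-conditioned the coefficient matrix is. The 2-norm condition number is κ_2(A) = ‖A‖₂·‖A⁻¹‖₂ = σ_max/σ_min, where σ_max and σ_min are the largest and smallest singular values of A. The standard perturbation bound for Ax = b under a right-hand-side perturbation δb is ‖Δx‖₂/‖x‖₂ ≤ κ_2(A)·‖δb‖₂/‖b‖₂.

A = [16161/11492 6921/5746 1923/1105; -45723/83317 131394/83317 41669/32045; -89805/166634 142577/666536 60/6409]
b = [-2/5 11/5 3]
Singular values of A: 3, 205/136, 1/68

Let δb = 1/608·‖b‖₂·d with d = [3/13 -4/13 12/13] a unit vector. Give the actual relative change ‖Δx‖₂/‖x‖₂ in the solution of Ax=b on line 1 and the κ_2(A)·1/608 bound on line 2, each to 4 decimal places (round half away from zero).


0.0031
0.3355

largest singular value 3, smallest 1/68
κ_2(A) = 3 / (1/68) = 204.0000
perturbation bound = 204.0000·1/608 = 0.3355
solve Ax = b  →  x = [-39.6267 -89.9295 94.0345]
‖b‖ = 3.7417, ‖x‖ = 136.0150
re-solving with b+δb shifts x by Δx of norm 0.4185
realised ‖Δx‖/‖x‖ = 0.0031
tightness: 0.0031 against a bound of 0.3355 (unrounded ratio ≈ 0.0092)


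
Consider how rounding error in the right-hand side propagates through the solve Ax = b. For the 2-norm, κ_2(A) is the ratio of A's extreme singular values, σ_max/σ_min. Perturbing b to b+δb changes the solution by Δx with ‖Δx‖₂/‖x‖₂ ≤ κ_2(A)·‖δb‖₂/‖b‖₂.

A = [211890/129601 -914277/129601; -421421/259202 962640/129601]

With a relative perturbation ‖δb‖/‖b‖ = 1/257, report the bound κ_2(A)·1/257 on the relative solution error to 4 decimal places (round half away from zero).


0.6362

AᵀA = [424714801/79887844 -471539250/19971961; -471539250/19971961 2095812369/19971961]; tr = 5239717/47524, det = 21609/47524
solving λ² − 5239717/47524·λ + 21609/47524 = 0 gives λ = 441/4, 49/11881
κ_2(A) = √(λ_max/λ_min) = √((441/4) / (49/11881)) = 163.5000
κ_2(A)·‖δb‖/‖b‖ = 0.6362


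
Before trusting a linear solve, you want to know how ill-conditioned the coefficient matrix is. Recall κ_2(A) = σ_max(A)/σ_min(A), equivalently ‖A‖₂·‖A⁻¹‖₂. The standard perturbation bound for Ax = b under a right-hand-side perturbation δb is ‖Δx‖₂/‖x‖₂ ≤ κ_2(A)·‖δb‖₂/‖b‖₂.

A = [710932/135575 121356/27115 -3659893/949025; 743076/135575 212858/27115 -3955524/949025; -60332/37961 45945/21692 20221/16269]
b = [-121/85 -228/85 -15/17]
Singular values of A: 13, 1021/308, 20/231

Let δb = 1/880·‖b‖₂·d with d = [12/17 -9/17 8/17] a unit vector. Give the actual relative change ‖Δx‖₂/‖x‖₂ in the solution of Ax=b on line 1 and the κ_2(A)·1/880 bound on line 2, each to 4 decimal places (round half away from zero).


0.1093
0.1706

from the listed singular values, σ₁ = 13, σ_n = 20/231
κ = σ_max/σ_min = 13/(20/231) = 150.1500
bound on ‖Δx‖/‖x‖: κ·ε = 150.1500·1/880 = 0.1706
solve Ax = b  →  x = [0.0327 -0.3776 -0.0246]
‖b‖₂ = 3.1623 and ‖x‖₂ = 0.3798
δb = ε·‖b‖·d = [0.0025 -0.0019 0.0017]; solving A·Δx = δb gives ‖Δx‖ = 0.0415
relative error = 0.1093
so the bound overstates the realised error by a factor of ≈ 1.5614 (computed from the unrounded values)


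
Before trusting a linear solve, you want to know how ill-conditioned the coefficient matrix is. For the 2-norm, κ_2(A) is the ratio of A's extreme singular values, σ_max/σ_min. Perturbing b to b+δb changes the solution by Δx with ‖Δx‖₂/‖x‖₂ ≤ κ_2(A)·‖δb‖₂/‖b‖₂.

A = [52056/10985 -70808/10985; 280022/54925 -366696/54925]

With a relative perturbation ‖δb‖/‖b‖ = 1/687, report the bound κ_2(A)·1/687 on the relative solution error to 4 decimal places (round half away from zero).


0.1599

M = AᵀA = [146157998884/3016755625 -194832478512/3016755625; -194832478512/3016755625 259810278016/3016755625]. tr(M)=16238731076/120670225, det(M)=181063936/120670225
solving λ² − 16238731076/120670225·λ + 181063936/120670225 = 0 gives λ = 3364/25, 53824/4826809
σ_max=√(3364/25)=(58/5), σ_min=√(53824/4826809)=(232/2197) → κ = 109.8500
perturbation bound = 109.8500·1/687 = 0.1599


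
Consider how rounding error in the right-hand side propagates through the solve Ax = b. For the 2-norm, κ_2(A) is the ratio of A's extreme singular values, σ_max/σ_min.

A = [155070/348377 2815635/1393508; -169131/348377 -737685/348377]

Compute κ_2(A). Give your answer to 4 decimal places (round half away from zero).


234.4000

AᵀA = [62606421/144312169 556291395/288624338; 556291395/288624338 19779627825/2308994704]; tr = 12362481/1373584, det = 2025/1373584
λ_max, λ_min = (12362481/1373584 ± √152819810444961/1886733005056)/2 = 9, 225/1373584
κ = σ_max/σ_min = 3/(15/1172) = 234.4000


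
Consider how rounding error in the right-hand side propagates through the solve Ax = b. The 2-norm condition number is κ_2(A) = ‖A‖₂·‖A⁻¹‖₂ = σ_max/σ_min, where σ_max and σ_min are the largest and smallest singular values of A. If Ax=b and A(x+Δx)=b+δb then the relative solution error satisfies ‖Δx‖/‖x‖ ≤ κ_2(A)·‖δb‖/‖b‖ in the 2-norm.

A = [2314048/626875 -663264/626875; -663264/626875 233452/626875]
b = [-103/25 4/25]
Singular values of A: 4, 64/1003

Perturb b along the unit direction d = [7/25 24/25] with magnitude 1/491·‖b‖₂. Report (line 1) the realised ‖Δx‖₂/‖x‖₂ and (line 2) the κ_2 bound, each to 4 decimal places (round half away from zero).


0.0084
0.1277

from the listed singular values, σ₁ = 4, σ_n = 64/1003
κ_2(A) = 4 / (64/1003) = 62.6875
perturbation bound = 62.6875·1/491 = 0.1277
solve Ax = b  →  x = [-5.3481 -14.7650]
2-norm of b is 4.1231; of x, 15.7037
δb = ε·‖b‖·d = [0.0024 0.0081]; solving A·Δx = δb gives ‖Δx‖ = 0.1316
relative error = 0.0084
so the bound overstates the realised error by a factor of ≈ 15.2349 (computed from the unrounded values)


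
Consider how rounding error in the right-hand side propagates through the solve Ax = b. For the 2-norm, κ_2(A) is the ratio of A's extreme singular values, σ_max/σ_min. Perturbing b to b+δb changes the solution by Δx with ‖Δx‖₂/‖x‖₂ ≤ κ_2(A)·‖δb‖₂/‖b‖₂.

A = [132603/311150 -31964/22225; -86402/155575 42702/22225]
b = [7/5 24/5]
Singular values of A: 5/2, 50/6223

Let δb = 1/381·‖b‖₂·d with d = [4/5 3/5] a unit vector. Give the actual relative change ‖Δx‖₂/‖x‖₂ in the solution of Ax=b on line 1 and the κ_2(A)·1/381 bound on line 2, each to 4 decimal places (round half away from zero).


0.0033
0.8167

from the listed singular values, σ₁ = 5/2, σ_n = 50/6223
κ = σ_max/σ_min = (5/2)/(50/6223) = 311.1500
perturbation bound = 311.1500·1/381 = 0.8167
solve Ax = b  →  x = [477.5904 140.5472]
‖b‖₂ = 5.0000 and ‖x‖₂ = 497.8414
with δb = [0.0105 0.0079], A·Δx = δb → ‖Δx‖ = 1.6333
realised ‖Δx‖/‖x‖ = 0.0033
realised/bound (from unrounded values) ≈ 0.0040


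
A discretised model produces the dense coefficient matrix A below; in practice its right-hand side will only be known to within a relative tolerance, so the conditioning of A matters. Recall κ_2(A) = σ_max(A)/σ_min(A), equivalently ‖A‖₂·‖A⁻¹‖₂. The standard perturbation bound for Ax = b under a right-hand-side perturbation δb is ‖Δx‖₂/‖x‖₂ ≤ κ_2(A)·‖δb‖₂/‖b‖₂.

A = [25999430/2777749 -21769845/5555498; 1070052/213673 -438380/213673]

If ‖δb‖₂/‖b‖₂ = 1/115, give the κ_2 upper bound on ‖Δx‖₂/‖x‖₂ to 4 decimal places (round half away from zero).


AᵀA = [3008571858484/26698579609 -1253556707535/26698579609; -1253556707535/26698579609 2089404220825/106794318436]; tr = 83572139969/631919044, det = 27984100/157979761
solving λ² − 83572139969/631919044·λ + 27984100/157979761 = 0 gives λ = 529/4, 211600/157979761
κ_2(A) = √(λ_max/λ_min) = √((529/4) / (211600/157979761)) = 314.2250
bound on ‖Δx‖/‖x‖: κ·ε = 314.2250·1/115 = 2.7324

2.7324


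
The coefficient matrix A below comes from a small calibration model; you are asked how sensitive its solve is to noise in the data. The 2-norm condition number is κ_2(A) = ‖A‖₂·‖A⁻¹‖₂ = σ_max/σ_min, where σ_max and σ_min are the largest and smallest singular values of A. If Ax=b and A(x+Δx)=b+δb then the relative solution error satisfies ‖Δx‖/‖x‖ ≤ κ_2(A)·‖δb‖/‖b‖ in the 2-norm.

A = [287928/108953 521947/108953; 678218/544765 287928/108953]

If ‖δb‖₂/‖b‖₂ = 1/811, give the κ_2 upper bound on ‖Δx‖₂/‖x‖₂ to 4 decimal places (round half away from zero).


0.0465

form AᵀA = [8763124516/1026882025 3275756856/205376405; 3275756856/205376405 1229519737/41075281] with trace 136682069/3553225 and determinant 3694084/3553225
eigenvalues of AᵀA: λ = (tr ± √(tr²−4·det))/2 = 961/25, 3844/142129
κ = σ_max/σ_min = (31/5)/(62/377) = 37.7000
κ_2(A)·‖δb‖/‖b‖ = 0.0465


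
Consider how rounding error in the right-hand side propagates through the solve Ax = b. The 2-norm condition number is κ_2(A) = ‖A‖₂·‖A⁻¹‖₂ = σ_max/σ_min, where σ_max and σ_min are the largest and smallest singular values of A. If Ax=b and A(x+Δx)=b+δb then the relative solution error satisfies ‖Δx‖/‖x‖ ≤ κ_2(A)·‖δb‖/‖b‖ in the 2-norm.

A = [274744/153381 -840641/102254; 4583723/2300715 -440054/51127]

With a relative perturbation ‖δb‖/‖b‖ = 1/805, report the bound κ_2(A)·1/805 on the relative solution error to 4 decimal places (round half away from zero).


AᵀA = [1101896009/153513225 -108735062/3411405; -108735062/3411405 42958945/303236]; tr = 2229254821/14976900, det = 13845841/14976900
solving λ² − 2229254821/14976900·λ + 13845841/14976900 = 0 gives λ = 3721/25, 3721/599076
κ_2(A) = √(λ_max/λ_min) = √((3721/25) / (3721/599076)) = 154.8000
κ_2(A)·‖δb‖/‖b‖ = 0.1923

0.1923


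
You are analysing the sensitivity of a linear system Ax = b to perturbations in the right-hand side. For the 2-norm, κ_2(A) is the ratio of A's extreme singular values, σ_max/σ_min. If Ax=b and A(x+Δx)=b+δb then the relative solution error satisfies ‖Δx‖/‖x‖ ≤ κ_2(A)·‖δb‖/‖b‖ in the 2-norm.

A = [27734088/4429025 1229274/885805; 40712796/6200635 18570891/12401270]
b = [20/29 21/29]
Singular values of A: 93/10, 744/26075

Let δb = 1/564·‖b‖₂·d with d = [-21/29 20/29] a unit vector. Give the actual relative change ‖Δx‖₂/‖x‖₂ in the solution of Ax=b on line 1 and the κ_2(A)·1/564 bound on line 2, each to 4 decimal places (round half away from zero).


0.5779
0.5779

σ_max = 93/10, σ_min = 744/26075
κ = σ_max/σ_min = (93/10)/(744/26075) = 325.9375
κ_2(A)·‖δb‖/‖b‖ = 0.5779
solve Ax = b  →  x = [0.1049 0.0236]
2-norm of b is 1.0000; of x, 0.1075
with δb = [-0.0013 0.0012], A·Δx = δb → ‖Δx‖ = 0.0621
dividing the unrounded norms, ‖Δx‖/‖x‖ = 0.5779
tightness: 0.5779 against a bound of 0.5779; the bound is attained (ratio 1)


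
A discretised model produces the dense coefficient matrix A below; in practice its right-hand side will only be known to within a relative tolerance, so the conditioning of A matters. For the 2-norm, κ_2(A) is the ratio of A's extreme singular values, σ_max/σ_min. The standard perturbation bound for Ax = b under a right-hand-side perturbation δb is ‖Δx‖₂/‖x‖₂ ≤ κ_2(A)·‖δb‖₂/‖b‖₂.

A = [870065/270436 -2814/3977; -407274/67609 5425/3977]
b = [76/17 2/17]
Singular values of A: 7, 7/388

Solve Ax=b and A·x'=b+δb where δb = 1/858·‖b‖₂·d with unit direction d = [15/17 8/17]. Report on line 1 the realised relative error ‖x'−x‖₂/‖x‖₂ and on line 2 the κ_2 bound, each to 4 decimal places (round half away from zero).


0.0013
0.4522

largest singular value 7, smallest 7/388
κ = σ_max/σ_min = 7/(7/388) = 388.0000
worst-case relative error ≤ 388.0000 × 1/858 = 0.4522
solve Ax = b  →  x = [48.9477 216.2439]
‖b‖ = 4.4721, ‖x‖ = 221.7145
re-solving with b+δb shifts x by Δx of norm 0.2889
relative error = 0.0013
so the bound overstates the realised error by a factor of ≈ 347.0380 (computed from the unrounded values)


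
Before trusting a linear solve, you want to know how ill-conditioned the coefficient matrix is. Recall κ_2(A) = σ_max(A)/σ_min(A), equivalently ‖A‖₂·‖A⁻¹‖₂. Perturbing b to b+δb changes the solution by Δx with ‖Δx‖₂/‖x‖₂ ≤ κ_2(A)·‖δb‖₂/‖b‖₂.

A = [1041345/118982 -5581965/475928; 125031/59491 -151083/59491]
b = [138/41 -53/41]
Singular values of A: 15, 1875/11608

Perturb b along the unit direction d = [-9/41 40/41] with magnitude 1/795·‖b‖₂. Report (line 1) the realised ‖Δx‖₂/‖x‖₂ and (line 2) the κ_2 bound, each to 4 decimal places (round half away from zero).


0.0023
0.1168

from the listed singular values, σ₁ = 15, σ_n = 1875/11608
κ = σ_max/σ_min = 15/(1875/11608) = 92.8640
perturbation bound = 92.8640·1/795 = 0.1168
solve Ax = b  →  x = [-9.7855 -7.5891]
‖b‖₂ = 3.6056 and ‖x‖₂ = 12.3835
with δb = [-0.0010 0.0044], A·Δx = δb → ‖Δx‖ = 0.0281
dividing the unrounded norms, ‖Δx‖/‖x‖ = 0.0023
so the bound overstates the realised error by a factor of ≈ 51.5184 (computed from the unrounded values)


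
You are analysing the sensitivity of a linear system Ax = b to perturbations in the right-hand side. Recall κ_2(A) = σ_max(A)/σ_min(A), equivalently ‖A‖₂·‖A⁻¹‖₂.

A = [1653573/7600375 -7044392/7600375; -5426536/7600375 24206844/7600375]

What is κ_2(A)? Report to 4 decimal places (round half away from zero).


M = AᵀA = [51490554601/92425120225 -45762472584/18485024045; -45762472584/18485024045 1016951608144/92425120225]. tr(M)=127119829/10996445, det(M)=1336336/1374555625
char-poly roots: 289/25 and 4624/54982225
so κ_2 = √((289/25) / (4624/54982225)) = 370.7500

370.7500


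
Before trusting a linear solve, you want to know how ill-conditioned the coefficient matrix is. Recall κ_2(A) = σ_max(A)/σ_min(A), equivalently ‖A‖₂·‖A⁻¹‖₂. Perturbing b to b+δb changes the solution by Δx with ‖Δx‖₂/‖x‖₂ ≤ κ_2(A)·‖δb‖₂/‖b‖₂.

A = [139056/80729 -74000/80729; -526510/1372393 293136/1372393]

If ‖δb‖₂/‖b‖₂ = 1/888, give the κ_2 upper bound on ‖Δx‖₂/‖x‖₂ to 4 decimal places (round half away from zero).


form AᵀA = [3489281284/1120441729 -1860910560/1120441729; -1860910560/1120441729 992559616/1120441729] with trace 15508100/3876961 and determinant 1024/3876961
char-poly roots: 4 and 256/3876961
κ = σ_max/σ_min = 2/(16/1969) = 246.1250
worst-case relative error ≤ 246.1250 × 1/888 = 0.2772

0.2772


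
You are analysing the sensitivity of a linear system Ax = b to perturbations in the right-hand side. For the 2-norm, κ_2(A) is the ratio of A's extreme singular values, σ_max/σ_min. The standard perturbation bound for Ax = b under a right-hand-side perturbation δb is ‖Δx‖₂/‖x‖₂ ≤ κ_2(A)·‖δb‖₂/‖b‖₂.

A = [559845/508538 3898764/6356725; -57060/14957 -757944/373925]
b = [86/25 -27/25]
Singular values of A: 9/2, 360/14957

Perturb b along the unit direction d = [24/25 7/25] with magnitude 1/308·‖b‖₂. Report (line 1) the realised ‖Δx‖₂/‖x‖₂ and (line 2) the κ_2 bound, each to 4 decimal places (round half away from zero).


from the listed singular values, σ₁ = 9/2, σ_n = 360/14957
κ = σ_max/σ_min = (9/2)/(360/14957) = 186.9625
worst-case relative error ≤ 186.9625 × 1/308 = 0.6070
solve Ax = b  →  x = [-58.2627 110.1871]
‖b‖₂ = 3.6056 and ‖x‖₂ = 124.6425
Δx = A⁻¹·δb where δb = 1/308·3.6056·d; ‖Δx‖ = 0.4864
dividing the unrounded norms, ‖Δx‖/‖x‖ = 0.0039
tightness: 0.0039 against a bound of 0.6070 (unrounded ratio ≈ 0.0064)

0.0039
0.6070


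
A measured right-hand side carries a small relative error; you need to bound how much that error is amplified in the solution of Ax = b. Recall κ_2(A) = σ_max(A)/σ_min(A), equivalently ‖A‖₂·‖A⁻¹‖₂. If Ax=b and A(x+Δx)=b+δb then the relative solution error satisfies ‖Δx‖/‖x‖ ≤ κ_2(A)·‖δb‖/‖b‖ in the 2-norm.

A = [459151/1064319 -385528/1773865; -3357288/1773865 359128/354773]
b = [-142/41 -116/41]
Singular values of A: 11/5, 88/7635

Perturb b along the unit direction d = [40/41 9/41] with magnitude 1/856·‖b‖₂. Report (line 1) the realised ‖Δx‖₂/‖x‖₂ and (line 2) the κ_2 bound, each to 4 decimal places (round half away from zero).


0.0013
0.2230

from the listed singular values, σ₁ = 11/5, σ_n = 88/7635
κ = σ_max/σ_min = (11/5)/(88/7635) = 190.8750
κ_2(A)·‖δb‖/‖b‖ = 0.2230
solve Ax = b  →  x = [-162.5134 -306.6444]
‖b‖ = 4.4721, ‖x‖ = 347.0466
re-solving with b+δb shifts x by Δx of norm 0.4533
relative error = 0.0013
tightness: 0.0013 against a bound of 0.2230 (unrounded ratio ≈ 0.0059)


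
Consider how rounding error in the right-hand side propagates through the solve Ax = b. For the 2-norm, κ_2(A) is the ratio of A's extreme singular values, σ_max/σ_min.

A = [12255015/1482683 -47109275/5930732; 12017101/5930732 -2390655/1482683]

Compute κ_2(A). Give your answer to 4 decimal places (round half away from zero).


49.8800

form AᵀA = [1515393812521/20924201104 -90132899220/1307762569; -90132899220/1307762569 1374614808025/20924201104] with trace 1718197753/12440072 and determinant 3049800625/398082304
eigenvalues of AᵀA: λ = (tr ± √(tr²−4·det))/2 = 2209/16, 1380625/24880144
so κ_2 = √((2209/16) / (1380625/24880144)) = 49.8800


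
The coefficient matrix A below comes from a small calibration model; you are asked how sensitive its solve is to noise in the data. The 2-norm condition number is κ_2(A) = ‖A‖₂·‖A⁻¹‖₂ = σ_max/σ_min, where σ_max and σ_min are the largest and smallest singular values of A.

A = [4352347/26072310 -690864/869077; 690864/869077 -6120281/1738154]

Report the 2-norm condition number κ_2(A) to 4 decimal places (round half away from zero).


form AᵀA = [266809449289/404381528100 -6586467088/2246564045; -6586467088/2246564045 23418805345/1797251236] with trace 1646650997/120280050 and determinant 1874161/962240400
char-poly roots: 1369/100 and 1369/9622404
κ = σ_max/σ_min = (37/10)/(37/3102) = 310.2000

310.2000


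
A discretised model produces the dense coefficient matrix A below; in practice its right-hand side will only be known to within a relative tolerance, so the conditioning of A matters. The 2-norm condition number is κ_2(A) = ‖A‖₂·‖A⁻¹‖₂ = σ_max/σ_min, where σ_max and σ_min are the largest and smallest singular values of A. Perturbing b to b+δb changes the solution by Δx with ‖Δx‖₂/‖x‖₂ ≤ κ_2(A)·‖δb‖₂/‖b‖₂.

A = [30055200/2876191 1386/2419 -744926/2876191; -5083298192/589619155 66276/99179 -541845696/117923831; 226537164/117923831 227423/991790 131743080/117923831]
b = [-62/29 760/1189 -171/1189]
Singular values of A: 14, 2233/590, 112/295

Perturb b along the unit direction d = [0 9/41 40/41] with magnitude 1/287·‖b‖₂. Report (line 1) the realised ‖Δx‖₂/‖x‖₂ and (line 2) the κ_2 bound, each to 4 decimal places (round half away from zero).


from the listed singular values, σ₁ = 14, σ_n = 112/295
κ_2(A) = 14 / (112/295) = 36.8750
κ_2(A)·‖δb‖/‖b‖ = 0.1285
solve Ax = b  →  x = [-0.1960 -0.0580 0.2201]
‖b‖₂ = 2.2361 and ‖x‖₂ = 0.3004
δb = ε·‖b‖·d = [0.0000 0.0017 0.0076]; solving A·Δx = δb gives ‖Δx‖ = 0.0205
dividing the unrounded norms, ‖Δx‖/‖x‖ = 0.0683
so the bound overstates the realised error by a factor of ≈ 1.8806 (computed from the unrounded values)

0.0683
0.1285


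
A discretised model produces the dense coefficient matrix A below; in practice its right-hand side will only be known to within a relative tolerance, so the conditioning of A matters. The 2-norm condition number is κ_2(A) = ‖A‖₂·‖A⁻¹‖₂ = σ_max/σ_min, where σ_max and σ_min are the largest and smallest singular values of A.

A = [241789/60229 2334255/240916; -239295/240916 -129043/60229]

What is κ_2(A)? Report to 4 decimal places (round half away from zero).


113.0000

form AᵀA = [590513281/34527376 88530120/2157961; 88530120/2157961 3399869089/34527376] with trace 11805865/102152 and determinant 3418801/3268864
eigenvalues of AᵀA: λ = (tr ± √(tr²−4·det))/2 = 1849/16, 1849/204304
so κ_2 = √((1849/16) / (1849/204304)) = 113.0000


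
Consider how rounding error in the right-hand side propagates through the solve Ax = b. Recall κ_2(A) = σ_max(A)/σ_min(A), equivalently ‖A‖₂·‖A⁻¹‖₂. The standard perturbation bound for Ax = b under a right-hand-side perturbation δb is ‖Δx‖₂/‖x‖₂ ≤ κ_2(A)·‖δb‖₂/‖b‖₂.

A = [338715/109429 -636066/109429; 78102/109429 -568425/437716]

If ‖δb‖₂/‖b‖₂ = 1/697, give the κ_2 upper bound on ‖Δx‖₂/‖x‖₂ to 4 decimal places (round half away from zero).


0.5068

AᵀA = [71878509/7123561 -269534655/14247122; -269534655/14247122 4043061441/113976976]; tr = 17969265/394384, det = 6561/394384
char-poly roots: 729/16 and 9/24649
κ = σ_max/σ_min = (27/4)/(3/157) = 353.2500
worst-case relative error ≤ 353.2500 × 1/697 = 0.5068


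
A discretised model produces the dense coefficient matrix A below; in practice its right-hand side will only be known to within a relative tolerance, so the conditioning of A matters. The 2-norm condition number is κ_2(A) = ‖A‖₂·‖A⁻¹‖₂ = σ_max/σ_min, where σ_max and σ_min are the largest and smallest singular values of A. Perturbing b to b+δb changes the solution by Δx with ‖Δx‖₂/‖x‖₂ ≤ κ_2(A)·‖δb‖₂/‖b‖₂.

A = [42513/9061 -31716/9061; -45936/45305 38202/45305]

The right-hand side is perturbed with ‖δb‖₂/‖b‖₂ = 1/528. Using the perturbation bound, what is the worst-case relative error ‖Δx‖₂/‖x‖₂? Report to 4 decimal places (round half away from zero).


AᵀA = [28134441/1221025 -21096612/1221025; -21096612/1221025 15828084/1221025]; tr = 1758501/48841, det = 8100/48841
solving λ² − 1758501/48841·λ + 8100/48841 = 0 gives λ = 36, 225/48841
κ_2(A) = √(λ_max/λ_min) = √(36 / (225/48841)) = 88.4000
perturbation bound = 88.4000·1/528 = 0.1674

0.1674


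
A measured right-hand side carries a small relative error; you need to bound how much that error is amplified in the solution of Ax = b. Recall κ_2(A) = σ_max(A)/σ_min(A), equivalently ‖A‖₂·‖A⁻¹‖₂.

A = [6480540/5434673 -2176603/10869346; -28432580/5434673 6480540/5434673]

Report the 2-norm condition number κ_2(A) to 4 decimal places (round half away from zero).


80.8250

M = AᵀA = [505894708000/17570297809 -113808003210/17570297809; -113808003210/17570297809 102752644489/70281191236]. tr(M)=1264920569/41809156, det(M)=1464100/10452289
eigenvalues of AᵀA: λ = (tr ± √(tr²−4·det))/2 = 121/4, 48400/10452289
σ_max=√(121/4)=(11/2), σ_min=√(48400/10452289)=(220/3233) → κ = 80.8250


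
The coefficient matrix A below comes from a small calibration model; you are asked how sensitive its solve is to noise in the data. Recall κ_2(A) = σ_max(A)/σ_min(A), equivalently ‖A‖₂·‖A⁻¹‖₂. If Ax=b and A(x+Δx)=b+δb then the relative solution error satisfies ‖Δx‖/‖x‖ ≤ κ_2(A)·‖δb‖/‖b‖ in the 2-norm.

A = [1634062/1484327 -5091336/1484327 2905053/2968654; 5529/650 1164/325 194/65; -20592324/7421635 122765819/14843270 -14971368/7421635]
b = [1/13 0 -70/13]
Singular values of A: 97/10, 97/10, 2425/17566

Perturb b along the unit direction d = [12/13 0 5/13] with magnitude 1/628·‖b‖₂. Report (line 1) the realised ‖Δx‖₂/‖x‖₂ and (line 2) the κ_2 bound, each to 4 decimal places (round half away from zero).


0.0043
0.1119

from the listed singular values, σ₁ = 97/10, σ_n = 2425/17566
condition number: (97/10) ÷ (2425/17566) = 70.2640
perturbation bound = 70.2640·1/628 = 0.1119
solve Ax = b  →  x = [5.5078 -2.0360 -13.2541]
2-norm of b is 5.3852; of x, 14.4966
re-solving with b+δb shifts x by Δx of norm 0.0621
dividing the unrounded norms, ‖Δx‖/‖x‖ = 0.0043
so the bound overstates the realised error by a factor of ≈ 26.1119 (computed from the unrounded values)


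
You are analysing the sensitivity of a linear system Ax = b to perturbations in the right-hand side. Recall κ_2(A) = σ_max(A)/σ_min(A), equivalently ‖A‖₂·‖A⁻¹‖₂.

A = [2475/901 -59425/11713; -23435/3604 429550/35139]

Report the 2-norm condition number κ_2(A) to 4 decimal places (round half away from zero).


form AᵀA = [647209225/12988816 -455054875/4870806; -455054875/4870806 1279853125/7306209] with trace 91012225/404496 and determinant 15625/44944
eigenvalues of AᵀA: λ = (tr ± √(tr²−4·det))/2 = 225, 625/404496
κ = σ_max/σ_min = 15/(25/636) = 381.6000

381.6000


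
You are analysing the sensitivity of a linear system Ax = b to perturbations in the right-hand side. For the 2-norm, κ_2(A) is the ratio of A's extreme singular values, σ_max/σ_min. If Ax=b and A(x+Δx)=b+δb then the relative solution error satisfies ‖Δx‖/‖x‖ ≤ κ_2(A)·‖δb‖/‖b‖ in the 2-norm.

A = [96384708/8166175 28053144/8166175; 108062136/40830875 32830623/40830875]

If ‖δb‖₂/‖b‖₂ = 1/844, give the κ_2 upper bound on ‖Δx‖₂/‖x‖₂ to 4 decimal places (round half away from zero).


0.4720

M = AᵀA = [145108699371216/991767015625 42323081243688/991767015625; 42323081243688/991767015625 12345224279409/991767015625]. tr(M)=251926277841/1586827225, det(M)=252047376/1586827225
solving λ² − 251926277841/1586827225·λ + 252047376/1586827225 = 0 gives λ = 3969/25, 63504/63473089
κ_2(A) = √(λ_max/λ_min) = √((3969/25) / (63504/63473089)) = 398.3500
perturbation bound = 398.3500·1/844 = 0.4720


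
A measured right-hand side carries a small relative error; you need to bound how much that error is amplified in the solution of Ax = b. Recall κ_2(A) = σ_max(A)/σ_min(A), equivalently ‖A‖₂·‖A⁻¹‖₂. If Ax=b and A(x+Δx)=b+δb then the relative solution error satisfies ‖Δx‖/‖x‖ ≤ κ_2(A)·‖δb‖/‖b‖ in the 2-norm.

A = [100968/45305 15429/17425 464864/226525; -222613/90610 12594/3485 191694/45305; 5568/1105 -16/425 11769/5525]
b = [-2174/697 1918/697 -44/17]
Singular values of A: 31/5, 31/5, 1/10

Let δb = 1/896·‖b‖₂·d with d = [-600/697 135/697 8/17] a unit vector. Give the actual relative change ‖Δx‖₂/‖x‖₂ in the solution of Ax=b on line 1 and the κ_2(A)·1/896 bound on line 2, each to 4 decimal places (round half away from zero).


0.0027
0.0692

from the listed singular values, σ₁ = 31/5, σ_n = 1/10
κ = σ_max/σ_min = (31/5)/(1/10) = 62.0000
bound on ‖Δx‖/‖x‖: κ·ε = 62.0000·1/896 = 0.0692
solve Ax = b  →  x = [-5.3102 -15.8065 11.0670]
2-norm of b is 4.8990; of x, 20.0130
Δx = A⁻¹·δb where δb = 1/896·4.8990·d; ‖Δx‖ = 0.0547
realised ‖Δx‖/‖x‖ = 0.0027
realised/bound (from unrounded values) ≈ 0.0395


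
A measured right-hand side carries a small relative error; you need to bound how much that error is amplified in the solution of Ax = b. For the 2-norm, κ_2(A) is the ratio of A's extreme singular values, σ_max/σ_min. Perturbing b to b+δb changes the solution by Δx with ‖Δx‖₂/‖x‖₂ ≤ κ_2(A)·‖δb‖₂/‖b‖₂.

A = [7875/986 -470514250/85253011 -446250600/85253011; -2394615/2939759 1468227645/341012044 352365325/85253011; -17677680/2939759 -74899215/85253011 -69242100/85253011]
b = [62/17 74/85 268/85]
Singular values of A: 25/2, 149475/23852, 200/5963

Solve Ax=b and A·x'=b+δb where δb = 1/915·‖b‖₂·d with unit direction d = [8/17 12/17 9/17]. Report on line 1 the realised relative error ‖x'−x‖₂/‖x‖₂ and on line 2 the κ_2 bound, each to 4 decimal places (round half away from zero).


largest singular value 25/2, smallest 200/5963
κ_2(A) = (25/2) / (200/5963) = 372.6875
bound on ‖Δx‖/‖x‖: κ·ε = 372.6875·1/915 = 0.4073
solve Ax = b  →  x = [-0.1042 -82.4955 86.1252]
‖b‖ = 4.8990, ‖x‖ = 119.2605
Δx = A⁻¹·δb where δb = 1/915·4.8990·d; ‖Δx‖ = 0.1596
relative error = 0.0013
tightness: 0.0013 against a bound of 0.4073 (unrounded ratio ≈ 0.0033)

0.0013
0.4073


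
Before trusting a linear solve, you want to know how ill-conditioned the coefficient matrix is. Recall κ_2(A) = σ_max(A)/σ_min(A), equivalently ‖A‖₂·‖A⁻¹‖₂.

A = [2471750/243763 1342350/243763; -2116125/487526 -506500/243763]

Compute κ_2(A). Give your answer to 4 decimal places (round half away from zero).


M = AᵀA = [171101640625/1406400004 22803918750/351600001; 22803918750/351600001 12180152500/351600001]. tr(M)=760630625/4866436, det(M)=9765625/1216609
char-poly roots: 625/4 and 62500/1216609
κ_2(A) = √(λ_max/λ_min) = √((625/4) / (62500/1216609)) = 55.1500

55.1500


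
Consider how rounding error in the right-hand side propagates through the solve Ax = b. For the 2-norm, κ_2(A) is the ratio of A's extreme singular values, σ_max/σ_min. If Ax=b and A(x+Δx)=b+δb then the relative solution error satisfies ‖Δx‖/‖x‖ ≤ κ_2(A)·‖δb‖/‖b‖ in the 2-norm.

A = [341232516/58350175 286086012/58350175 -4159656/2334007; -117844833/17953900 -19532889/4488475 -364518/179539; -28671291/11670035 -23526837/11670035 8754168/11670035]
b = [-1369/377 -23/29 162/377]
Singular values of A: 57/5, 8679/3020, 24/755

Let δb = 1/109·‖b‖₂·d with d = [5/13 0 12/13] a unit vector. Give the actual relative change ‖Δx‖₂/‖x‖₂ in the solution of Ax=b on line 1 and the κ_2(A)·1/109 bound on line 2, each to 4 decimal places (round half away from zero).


largest singular value 57/5, smallest 24/755
κ = σ_max/σ_min = (57/5)/(24/755) = 358.6250
perturbation bound = 358.6250·1/109 = 3.2901
solve Ax = b  →  x = [18.4118 -24.8414 -5.8870]
‖b‖₂ = 3.7417 and ‖x‖₂ = 31.4761
δb = ε·‖b‖·d = [0.0132 0.0000 0.0317]; solving A·Δx = δb gives ‖Δx‖ = 1.0799
relative error = 0.0343
so the bound overstates the realised error by a factor of ≈ 95.9008 (computed from the unrounded values)

0.0343
3.2901


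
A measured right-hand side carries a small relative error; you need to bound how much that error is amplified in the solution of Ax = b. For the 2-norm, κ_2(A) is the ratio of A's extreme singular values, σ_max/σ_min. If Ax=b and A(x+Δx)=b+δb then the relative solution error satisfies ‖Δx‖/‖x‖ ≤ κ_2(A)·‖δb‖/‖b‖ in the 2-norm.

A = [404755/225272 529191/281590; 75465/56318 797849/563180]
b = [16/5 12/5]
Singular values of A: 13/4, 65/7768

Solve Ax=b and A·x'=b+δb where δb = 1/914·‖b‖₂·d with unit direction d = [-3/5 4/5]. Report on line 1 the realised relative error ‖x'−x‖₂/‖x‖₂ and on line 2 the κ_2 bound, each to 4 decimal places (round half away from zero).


from the listed singular values, σ₁ = 13/4, σ_n = 65/7768
κ_2(A) = (13/4) / (65/7768) = 388.4000
bound on ‖Δx‖/‖x‖: κ·ε = 388.4000·1/914 = 0.4249
solve Ax = b  →  x = [0.8488 0.8912]
2-norm of b is 4.0000; of x, 1.2308
δb = ε·‖b‖·d = [-0.0026 0.0035]; solving A·Δx = δb gives ‖Δx‖ = 0.5230
relative error = 0.4249
so the bound is sharp here: realised error equals the bound

0.4249
0.4249


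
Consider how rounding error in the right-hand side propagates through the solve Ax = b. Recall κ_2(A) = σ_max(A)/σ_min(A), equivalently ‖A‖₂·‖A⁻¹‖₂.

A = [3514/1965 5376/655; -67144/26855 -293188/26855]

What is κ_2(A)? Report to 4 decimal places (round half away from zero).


M = AᵀA = [2453286724/259628769 1210848800/28847641; 1210848800/28847641 5381696656/28847641]. tr(M)=30272788/154449, det(M)=153664/154449
eigenvalues of AᵀA: λ = (tr ± √(tr²−4·det))/2 = 196, 784/154449
σ_max=√196=14, σ_min=√(784/154449)=(28/393) → κ = 196.5000

196.5000
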